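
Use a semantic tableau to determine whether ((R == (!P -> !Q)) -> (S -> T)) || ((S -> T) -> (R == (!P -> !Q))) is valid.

Assume the negation and expand:
Initial set: {!(((R == (!P -> !Q)) -> (S -> T)) || ((S -> T) -> (R == (!P -> !Q))))}.
!(((R == (!P -> !Q)) -> (S -> T)) || ((S -> T) -> (R == (!P -> !Q)))): α-rule — add !((R == (!P -> !Q)) -> (S -> T)), !((S -> T) -> (R == (!P -> !Q))).
!((R == (!P -> !Q)) -> (S -> T)): α-rule — add (R == (!P -> !Q)), !(S -> T).
!((S -> T) -> (R == (!P -> !Q))): α-rule — add (S -> T), !(R == (!P -> !Q)).
!(S -> T): α-rule — add S, !T.
(R == (!P -> !Q)): β-rule — branch into R, (!P -> !Q)  //  !R, !(!P -> !Q).
  branch 1 (add R, (!P -> !Q)):
    (S -> T): β-rule — branch into !S  //  T.
      branch 1.1 (add !S):
        × closes — contains both S and !S.
      branch 1.2 (add T):
        × closes — contains both T and !T.
  branch 2 (add !R, !(!P -> !Q)):
    !(!P -> !Q): α-rule — add !P, !!Q.
    (S -> T): β-rule — branch into !S  //  T.
      branch 2.1 (add !S):
        × closes — contains both S and !S.
      branch 2.2 (add T):
        × closes — contains both T and !T.
All 4 branches close.
Every branch closed, so the negation is unsatisfiable and the formula is valid.

Valid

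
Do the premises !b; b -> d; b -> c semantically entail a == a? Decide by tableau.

Yes

Initial set: {T !b; T (b -> d); T (b -> c); F (a == a)}.
T (b -> d): β-rule — branch into F b  //  T d.
  branch 1 (add F b):
    T (b -> c): β-rule — branch into F b  //  T c.
      branch 1.1 (add F b):
        F (a == a): β-rule — branch into T a, F a  //  F a, T a.
          branch 1.1.1 (add T a, F a):
            × closes — contains both a and !a.
          branch 1.1.2 (add F a, T a):
            × closes — contains both a and !a.
      branch 1.2 (add T c):
        F (a == a): β-rule — branch into T a, F a  //  F a, T a.
          branch 1.2.1 (add T a, F a):
            × closes — contains both a and !a.
          branch 1.2.2 (add F a, T a):
            × closes — contains both a and !a.
  branch 2 (add T d):
    T (b -> c): β-rule — branch into F b  //  T c.
      branch 2.1 (add F b):
        F (a == a): β-rule — branch into T a, F a  //  F a, T a.
          branch 2.1.1 (add T a, F a):
            × closes — contains both a and !a.
          branch 2.1.2 (add F a, T a):
            × closes — contains both a and !a.
      branch 2.2 (add T c):
        F (a == a): β-rule — branch into T a, F a  //  F a, T a.
          branch 2.2.1 (add T a, F a):
            × closes — contains both a and !a.
          branch 2.2.2 (add F a, T a):
            × closes — contains both a and !a.
All 8 branches close.
Every branch closed, so the premises entail the conclusion.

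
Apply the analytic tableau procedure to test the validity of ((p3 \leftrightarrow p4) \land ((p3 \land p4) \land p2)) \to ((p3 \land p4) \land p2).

Valid

Assume the negation and expand:
Initial set: {\lnot (((p3 \leftrightarrow p4) \land ((p3 \land p4) \land p2)) \to ((p3 \land p4) \land p2))}.
\lnot (((p3 \leftrightarrow p4) \land ((p3 \land p4) \land p2)) \to ((p3 \land p4) \land p2)): α-rule — add ((p3 \leftrightarrow p4) \land ((p3 \land p4) \land p2)), \lnot ((p3 \land p4) \land p2).
((p3 \leftrightarrow p4) \land ((p3 \land p4) \land p2)): α-rule — add (p3 \leftrightarrow p4), ((p3 \land p4) \land p2).
((p3 \land p4) \land p2): α-rule — add (p3 \land p4), p2.
(p3 \land p4): α-rule — add p3, p4.
\lnot ((p3 \land p4) \land p2): β-rule — branch into \lnot (p3 \land p4)  //  \lnot p2.
  branch 1 (add \lnot (p3 \land p4)):
    (p3 \leftrightarrow p4): β-rule — branch into p3, p4  //  \lnot p3, \lnot p4.
      branch 1.1 (add p3, p4):
        \lnot (p3 \land p4): β-rule — branch into \lnot p3  //  \lnot p4.
          branch 1.1.1 (add \lnot p3):
            × closes — contains both p3 and \lnot p3.
          branch 1.1.2 (add \lnot p4):
            × closes — contains both p4 and \lnot p4.
      branch 1.2 (add \lnot p3, \lnot p4):
        × closes — contains both p3 and \lnot p3.
  branch 2 (add \lnot p2):
    × closes — contains both p2 and \lnot p2.
All 4 branches close.
Every branch closed, so the negation is unsatisfiable and the formula is valid.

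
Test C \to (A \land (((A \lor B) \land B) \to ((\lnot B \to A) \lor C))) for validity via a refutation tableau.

Assume the negation and expand:
Initial set: {F (C \to (A \land (((A \lor B) \land B) \to ((\lnot B \to A) \lor C))))}.
F (C \to (A \land (((A \lor B) \land B) \to ((\lnot B \to A) \lor C)))): α-rule — add T C, F (A \land (((A \lor B) \land B) \to ((\lnot B \to A) \lor C))).
F (A \land (((A \lor B) \land B) \to ((\lnot B \to A) \lor C))): β-rule — branch into F A  //  F (((A \lor B) \land B) \to ((\lnot B \to A) \lor C)).
  branch 1 (add F A):
    ○ open, literals {A=0, C=1}.
  branch 2 (add F (((A \lor B) \land B) \to ((\lnot B \to A) \lor C))):
    F (((A \lor B) \land B) \to ((\lnot B \to A) \lor C)): α-rule — add T ((A \lor B) \land B), F ((\lnot B \to A) \lor C).
    T ((A \lor B) \land B): α-rule — add T (A \lor B), T B.
    F ((\lnot B \to A) \lor C): α-rule — add F (\lnot B \to A), F C.
    × closes — contains both C and \lnot C.
1 branch closed, 1 open.
An open branch gives a countermodel: A=0, C=1 (unmentioned atoms arbitrary); under it the original formula is false.

Not valid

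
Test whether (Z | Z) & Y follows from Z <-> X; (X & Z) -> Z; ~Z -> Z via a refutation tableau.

Initial set: {(Z <-> X); ((X & Z) -> Z); (~Z -> Z); ~((Z | Z) & Y)}.
(Z <-> X): β-rule — branch into Z, X  //  ~Z, ~X.
  branch 1 (add Z, X):
    ((X & Z) -> Z): β-rule — branch into ~(X & Z)  //  Z.
      branch 1.1 (add ~(X & Z)):
        (~Z -> Z): β-rule — branch into ~~Z  //  Z.
          branch 1.1.1 (add ~~Z):
            ~((Z | Z) & Y): β-rule — branch into ~(Z | Z)  //  ~Y.
              branch 1.1.1.1 (add ~(Z | Z)):
                ~(Z | Z): α-rule — add ~Z, ~Z.
                × closes — contains both Z and ~Z.
              branch 1.1.1.2 (add ~Y):
                ~(X & Z): β-rule — branch into ~X  //  ~Z.
                  branch 1.1.1.2.1 (add ~X):
                    × closes — contains both X and ~X.
                  branch 1.1.1.2.2 (add ~Z):
                    × closes — contains both Z and ~Z.
          branch 1.1.2 (add Z):
            ~((Z | Z) & Y): β-rule — branch into ~(Z | Z)  //  ~Y.
              branch 1.1.2.1 (add ~(Z | Z)):
                ~(Z | Z): α-rule — add ~Z, ~Z.
                × closes — contains both Z and ~Z.
              branch 1.1.2.2 (add ~Y):
                ~(X & Z): β-rule — branch into ~X  //  ~Z.
                  branch 1.1.2.2.1 (add ~X):
                    × closes — contains both X and ~X.
                  branch 1.1.2.2.2 (add ~Z):
                    × closes — contains both Z and ~Z.
      branch 1.2 (add Z):
        (~Z -> Z): β-rule — branch into ~~Z  //  Z.
          branch 1.2.1 (add ~~Z):
            ~((Z | Z) & Y): β-rule — branch into ~(Z | Z)  //  ~Y.
              branch 1.2.1.1 (add ~(Z | Z)):
                ~(Z | Z): α-rule — add ~Z, ~Z.
                × closes — contains both Z and ~Z.
              branch 1.2.1.2 (add ~Y):
                ○ open, literals {X=true, Y=false, Z=true}.
          branch 1.2.2 (add Z):
            ~((Z | Z) & Y): β-rule — branch into ~(Z | Z)  //  ~Y.
              branch 1.2.2.1 (add ~(Z | Z)):
                ~(Z | Z): α-rule — add ~Z, ~Z.
                × closes — contains both Z and ~Z.
              branch 1.2.2.2 (add ~Y):
                ○ open, literals {X=true, Y=false, Z=true}.
  branch 2 (add ~Z, ~X):
    ((X & Z) -> Z): β-rule — branch into ~(X & Z)  //  Z.
      branch 2.1 (add ~(X & Z)):
        (~Z -> Z): β-rule — branch into ~~Z  //  Z.
          branch 2.1.1 (add ~~Z):
            × closes — contains both Z and ~Z.
          branch 2.1.2 (add Z):
            × closes — contains both Z and ~Z.
      branch 2.2 (add Z):
        × closes — contains both Z and ~Z.
11 branches closed, 2 open.
An open branch gives a countermodel: X=true, Y=false, Z=true (unmentioned atoms arbitrary); the premises hold there but the conclusion fails.

No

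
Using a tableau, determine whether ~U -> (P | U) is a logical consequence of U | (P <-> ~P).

Initial set: {T (U | (P <-> ~P)); F (~U -> (P | U))}.
F (~U -> (P | U)): α-rule — add T ~U, F (P | U).
F (P | U): α-rule — add F P, F U.
T (U | (P <-> ~P)): β-rule — branch into T U  //  T (P <-> ~P).
  branch 1 (add T U):
    × closes — contains both U and ~U.
  branch 2 (add T (P <-> ~P)):
    T (P <-> ~P): β-rule — branch into T P, T ~P  //  F P, F ~P.
      branch 2.1 (add T P, T ~P):
        × closes — contains both P and ~P.
      branch 2.2 (add F P, F ~P):
        × closes — contains both P and ~P.
All 3 branches close.
Every branch closed, so the premises entail the conclusion.

Yes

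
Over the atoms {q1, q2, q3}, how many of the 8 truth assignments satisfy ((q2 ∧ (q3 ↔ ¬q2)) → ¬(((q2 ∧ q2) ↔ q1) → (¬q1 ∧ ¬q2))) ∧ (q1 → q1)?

Initial set: {(((q2 ∧ (q3 ↔ ¬q2)) → ¬(((q2 ∧ q2) ↔ q1) → (¬q1 ∧ ¬q2))) ∧ (q1 → q1))}.
(((q2 ∧ (q3 ↔ ¬q2)) → ¬(((q2 ∧ q2) ↔ q1) → (¬q1 ∧ ¬q2))) ∧ (q1 → q1)): α-rule — add ((q2 ∧ (q3 ↔ ¬q2)) → ¬(((q2 ∧ q2) ↔ q1) → (¬q1 ∧ ¬q2))), (q1 → q1).
((q2 ∧ (q3 ↔ ¬q2)) → ¬(((q2 ∧ q2) ↔ q1) → (¬q1 ∧ ¬q2))): β-rule — branch into ¬(q2 ∧ (q3 ↔ ¬q2))  //  ¬(((q2 ∧ q2) ↔ q1) → (¬q1 ∧ ¬q2)).
  branch 1 (add ¬(q2 ∧ (q3 ↔ ¬q2))):
    (q1 → q1): β-rule — branch into ¬q1  //  q1.
      branch 1.1 (add ¬q1):
        ¬(q2 ∧ (q3 ↔ ¬q2)): β-rule — branch into ¬q2  //  ¬(q3 ↔ ¬q2).
          branch 1.1.1 (add ¬q2):
            ○ open, literals {q1=0, q2=0}.
          branch 1.1.2 (add ¬(q3 ↔ ¬q2)):
            ¬(q3 ↔ ¬q2): β-rule — branch into q3, ¬¬q2  //  ¬q3, ¬q2.
              branch 1.1.2.1 (add q3, ¬¬q2):
                ○ open, literals {q1=0, q2=1, q3=1}.
              branch 1.1.2.2 (add ¬q3, ¬q2):
                ○ open, literals {q1=0, q2=0, q3=0}.
      branch 1.2 (add q1):
        ¬(q2 ∧ (q3 ↔ ¬q2)): β-rule — branch into ¬q2  //  ¬(q3 ↔ ¬q2).
          branch 1.2.1 (add ¬q2):
            ○ open, literals {q1=1, q2=0}.
          branch 1.2.2 (add ¬(q3 ↔ ¬q2)):
            ¬(q3 ↔ ¬q2): β-rule — branch into q3, ¬¬q2  //  ¬q3, ¬q2.
              branch 1.2.2.1 (add q3, ¬¬q2):
                ○ open, literals {q1=1, q2=1, q3=1}.
              branch 1.2.2.2 (add ¬q3, ¬q2):
                ○ open, literals {q1=1, q2=0, q3=0}.
  branch 2 (add ¬(((q2 ∧ q2) ↔ q1) → (¬q1 ∧ ¬q2))):
    ¬(((q2 ∧ q2) ↔ q1) → (¬q1 ∧ ¬q2)): α-rule — add ((q2 ∧ q2) ↔ q1), ¬(¬q1 ∧ ¬q2).
    (q1 → q1): β-rule — branch into ¬q1  //  q1.
      branch 2.1 (add ¬q1):
        ((q2 ∧ q2) ↔ q1): β-rule — branch into (q2 ∧ q2), q1  //  ¬(q2 ∧ q2), ¬q1.
          branch 2.1.1 (add (q2 ∧ q2), q1):
            × closes — contains both q1 and ¬q1.
          branch 2.1.2 (add ¬(q2 ∧ q2), ¬q1):
            ¬(¬q1 ∧ ¬q2): β-rule — branch into ¬¬q1  //  ¬¬q2.
              branch 2.1.2.1 (add ¬¬q1):
                × closes — contains both q1 and ¬q1.
              branch 2.1.2.2 (add ¬¬q2):
                ¬(q2 ∧ q2): β-rule — branch into ¬q2  //  ¬q2.
                  branch 2.1.2.2.1 (add ¬q2):
                    × closes — contains both q2 and ¬q2.
                  branch 2.1.2.2.2 (add ¬q2):
                    × closes — contains both q2 and ¬q2.
      branch 2.2 (add q1):
        ((q2 ∧ q2) ↔ q1): β-rule — branch into (q2 ∧ q2), q1  //  ¬(q2 ∧ q2), ¬q1.
          branch 2.2.1 (add (q2 ∧ q2), q1):
            (q2 ∧ q2): α-rule — add q2, q2.
            ¬(¬q1 ∧ ¬q2): β-rule — branch into ¬¬q1  //  ¬¬q2.
              branch 2.2.1.1 (add ¬¬q1):
                ○ open, literals {q1=1, q2=1}.
              branch 2.2.1.2 (add ¬¬q2):
                ○ open, literals {q1=1, q2=1}.
          branch 2.2.2 (add ¬(q2 ∧ q2), ¬q1):
            × closes — contains both q1 and ¬q1.
5 branches closed, 8 open.
Each open branch fixes some atoms; the unmentioned ones are free. Counting distinct full assignments: branch {q1=0, q2=0} (q3) contributes 2 new; branch {q1=0, q2=1, q3=1} (none free) contributes 1 new; branch {q1=0, q2=0, q3=0} (none free) contributes 0 new; branch {q1=1, q2=0} (q3) contributes 2 new; branch {q1=1, q2=1, q3=1} (none free) contributes 1 new; branch {q1=1, q2=0, q3=0} (none free) contributes 0 new; branch {q1=1, q2=1} (q3) contributes 1 new; branch {q1=1, q2=1} (q3) contributes 0 new. Total: 7.

7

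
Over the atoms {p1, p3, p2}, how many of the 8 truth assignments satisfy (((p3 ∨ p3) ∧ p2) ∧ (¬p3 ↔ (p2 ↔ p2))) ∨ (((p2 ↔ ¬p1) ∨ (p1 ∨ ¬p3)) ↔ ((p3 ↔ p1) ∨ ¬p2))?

5

Initial set: {((((p3 ∨ p3) ∧ p2) ∧ (¬p3 ↔ (p2 ↔ p2))) ∨ (((p2 ↔ ¬p1) ∨ (p1 ∨ ¬p3)) ↔ ((p3 ↔ p1) ∨ ¬p2)))}.
((((p3 ∨ p3) ∧ p2) ∧ (¬p3 ↔ (p2 ↔ p2))) ∨ (((p2 ↔ ¬p1) ∨ (p1 ∨ ¬p3)) ↔ ((p3 ↔ p1) ∨ ¬p2))): β-rule — branch into (((p3 ∨ p3) ∧ p2) ∧ (¬p3 ↔ (p2 ↔ p2)))  //  (((p2 ↔ ¬p1) ∨ (p1 ∨ ¬p3)) ↔ ((p3 ↔ p1) ∨ ¬p2)).
  branch 1 (add (((p3 ∨ p3) ∧ p2) ∧ (¬p3 ↔ (p2 ↔ p2)))):
    (((p3 ∨ p3) ∧ p2) ∧ (¬p3 ↔ (p2 ↔ p2))): α-rule — add ((p3 ∨ p3) ∧ p2), (¬p3 ↔ (p2 ↔ p2)).
    ((p3 ∨ p3) ∧ p2): α-rule — add (p3 ∨ p3), p2.
    (¬p3 ↔ (p2 ↔ p2)): β-rule — branch into ¬p3, (p2 ↔ p2)  //  ¬¬p3, ¬(p2 ↔ p2).
      branch 1.1 (add ¬p3, (p2 ↔ p2)):
        (p3 ∨ p3): β-rule — branch into p3  //  p3.
          branch 1.1.1 (add p3):
            × closes — contains both p3 and ¬p3.
          branch 1.1.2 (add p3):
            × closes — contains both p3 and ¬p3.
      branch 1.2 (add ¬¬p3, ¬(p2 ↔ p2)):
        (p3 ∨ p3): β-rule — branch into p3  //  p3.
          branch 1.2.1 (add p3):
            ¬(p2 ↔ p2): β-rule — branch into p2, ¬p2  //  ¬p2, p2.
              branch 1.2.1.1 (add p2, ¬p2):
                × closes — contains both p2 and ¬p2.
              branch 1.2.1.2 (add ¬p2, p2):
                × closes — contains both p2 and ¬p2.
          branch 1.2.2 (add p3):
            ¬(p2 ↔ p2): β-rule — branch into p2, ¬p2  //  ¬p2, p2.
              branch 1.2.2.1 (add p2, ¬p2):
                × closes — contains both p2 and ¬p2.
              branch 1.2.2.2 (add ¬p2, p2):
                × closes — contains both p2 and ¬p2.
  branch 2 (add (((p2 ↔ ¬p1) ∨ (p1 ∨ ¬p3)) ↔ ((p3 ↔ p1) ∨ ¬p2))):
    (((p2 ↔ ¬p1) ∨ (p1 ∨ ¬p3)) ↔ ((p3 ↔ p1) ∨ ¬p2)): β-rule — branch into ((p2 ↔ ¬p1) ∨ (p1 ∨ ¬p3)), ((p3 ↔ p1) ∨ ¬p2)  //  ¬((p2 ↔ ¬p1) ∨ (p1 ∨ ¬p3)), ¬((p3 ↔ p1) ∨ ¬p2).
      branch 2.1 (add ((p2 ↔ ¬p1) ∨ (p1 ∨ ¬p3)), ((p3 ↔ p1) ∨ ¬p2)):
        ((p2 ↔ ¬p1) ∨ (p1 ∨ ¬p3)): β-rule — branch into (p2 ↔ ¬p1)  //  (p1 ∨ ¬p3).
          branch 2.1.1 (add (p2 ↔ ¬p1)):
            ((p3 ↔ p1) ∨ ¬p2): β-rule — branch into (p3 ↔ p1)  //  ¬p2.
              branch 2.1.1.1 (add (p3 ↔ p1)):
                (p2 ↔ ¬p1): β-rule — branch into p2, ¬p1  //  ¬p2, ¬¬p1.
                  branch 2.1.1.1.1 (add p2, ¬p1):
                    (p3 ↔ p1): β-rule — branch into p3, p1  //  ¬p3, ¬p1.
                      branch 2.1.1.1.1.1 (add p3, p1):
                        × closes — contains both p1 and ¬p1.
                      branch 2.1.1.1.1.2 (add ¬p3, ¬p1):
                        ○ open, literals {p1=F, p2=T, p3=F}.
                  branch 2.1.1.1.2 (add ¬p2, ¬¬p1):
                    (p3 ↔ p1): β-rule — branch into p3, p1  //  ¬p3, ¬p1.
                      branch 2.1.1.1.2.1 (add p3, p1):
                        ○ open, literals {p1=T, p2=F, p3=T}.
                      branch 2.1.1.1.2.2 (add ¬p3, ¬p1):
                        × closes — contains both p1 and ¬p1.
              branch 2.1.1.2 (add ¬p2):
                (p2 ↔ ¬p1): β-rule — branch into p2, ¬p1  //  ¬p2, ¬¬p1.
                  branch 2.1.1.2.1 (add p2, ¬p1):
                    × closes — contains both p2 and ¬p2.
                  branch 2.1.1.2.2 (add ¬p2, ¬¬p1):
                    ○ open, literals {p1=T, p2=F}.
          branch 2.1.2 (add (p1 ∨ ¬p3)):
            ((p3 ↔ p1) ∨ ¬p2): β-rule — branch into (p3 ↔ p1)  //  ¬p2.
              branch 2.1.2.1 (add (p3 ↔ p1)):
                (p1 ∨ ¬p3): β-rule — branch into p1  //  ¬p3.
                  branch 2.1.2.1.1 (add p1):
                    (p3 ↔ p1): β-rule — branch into p3, p1  //  ¬p3, ¬p1.
                      branch 2.1.2.1.1.1 (add p3, p1):
                        ○ open, literals {p1=T, p3=T}.
                      branch 2.1.2.1.1.2 (add ¬p3, ¬p1):
                        × closes — contains both p1 and ¬p1.
                  branch 2.1.2.1.2 (add ¬p3):
                    (p3 ↔ p1): β-rule — branch into p3, p1  //  ¬p3, ¬p1.
                      branch 2.1.2.1.2.1 (add p3, p1):
                        × closes — contains both p3 and ¬p3.
                      branch 2.1.2.1.2.2 (add ¬p3, ¬p1):
                        ○ open, literals {p1=F, p3=F}.
              branch 2.1.2.2 (add ¬p2):
                (p1 ∨ ¬p3): β-rule — branch into p1  //  ¬p3.
                  branch 2.1.2.2.1 (add p1):
                    ○ open, literals {p1=T, p2=F}.
                  branch 2.1.2.2.2 (add ¬p3):
                    ○ open, literals {p2=F, p3=F}.
      branch 2.2 (add ¬((p2 ↔ ¬p1) ∨ (p1 ∨ ¬p3)), ¬((p3 ↔ p1) ∨ ¬p2)):
        ¬((p2 ↔ ¬p1) ∨ (p1 ∨ ¬p3)): α-rule — add ¬(p2 ↔ ¬p1), ¬(p1 ∨ ¬p3).
        ¬((p3 ↔ p1) ∨ ¬p2): α-rule — add ¬(p3 ↔ p1), ¬¬p2.
        ¬(p1 ∨ ¬p3): α-rule — add ¬p1, ¬¬p3.
        ¬(p2 ↔ ¬p1): β-rule — branch into p2, ¬¬p1  //  ¬p2, ¬p1.
          branch 2.2.1 (add p2, ¬¬p1):
            × closes — contains both p1 and ¬p1.
          branch 2.2.2 (add ¬p2, ¬p1):
            × closes — contains both p2 and ¬p2.
13 branches closed, 7 open.
Each open branch fixes some atoms; the unmentioned ones are free. Counting distinct full assignments: branch {p1=F, p2=T, p3=F} (none free) contributes 1 new; branch {p1=T, p2=F, p3=T} (none free) contributes 1 new; branch {p1=T, p2=F} (p3) contributes 1 new; branch {p1=T, p3=T} (p2) contributes 1 new; branch {p1=F, p3=F} (p2) contributes 1 new; branch {p1=T, p2=F} (p3) contributes 0 new; branch {p2=F, p3=F} (p1) contributes 0 new. Total: 5.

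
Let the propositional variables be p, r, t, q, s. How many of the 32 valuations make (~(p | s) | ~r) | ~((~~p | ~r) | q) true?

Initial set: {T ((~(p | s) | ~r) | ~((~~p | ~r) | q))}.
T ((~(p | s) | ~r) | ~((~~p | ~r) | q)): β-rule — branch into T (~(p | s) | ~r)  //  T ~((~~p | ~r) | q).
  branch 1 (add T (~(p | s) | ~r)):
    T (~(p | s) | ~r): β-rule — branch into T ~(p | s)  //  T ~r.
      branch 1.1 (add T ~(p | s)):
        T ~(p | s): α-rule — add F p, F s.
        ○ open, literals {p=F, s=F}.
      branch 1.2 (add T ~r):
        ○ open, literals {r=F}.
  branch 2 (add T ~((~~p | ~r) | q)):
    T ~((~~p | ~r) | q): α-rule — add F (~~p | ~r), F q.
    F (~~p | ~r): α-rule — add F ~~p, F ~r.
    F ~~p: drop double negation, giving F p.
    ○ open, literals {p=F, q=F, r=T}.
0 branches closed, 3 open.
Each open branch fixes some atoms; the unmentioned ones are free. Counting distinct full assignments: branch {p=F, s=F} (r, t, q) contributes 8 new; branch {r=F} (p, t, q, s) contributes 12 new; branch {p=F, q=F, r=T} (t, s) contributes 2 new. Total: 22.

22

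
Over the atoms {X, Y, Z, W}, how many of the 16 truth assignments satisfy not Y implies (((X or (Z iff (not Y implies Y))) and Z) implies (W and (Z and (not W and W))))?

14

Initial set: {(not Y implies (((X or (Z iff (not Y implies Y))) and Z) implies (W and (Z and (not W and W)))))}.
(not Y implies (((X or (Z iff (not Y implies Y))) and Z) implies (W and (Z and (not W and W))))): β-rule — branch into not not Y  //  (((X or (Z iff (not Y implies Y))) and Z) implies (W and (Z and (not W and W)))).
  branch 1 (add not not Y):
    ○ open, literals {Y=T}.
  branch 2 (add (((X or (Z iff (not Y implies Y))) and Z) implies (W and (Z and (not W and W))))):
    (((X or (Z iff (not Y implies Y))) and Z) implies (W and (Z and (not W and W)))): β-rule — branch into not ((X or (Z iff (not Y implies Y))) and Z)  //  (W and (Z and (not W and W))).
      branch 2.1 (add not ((X or (Z iff (not Y implies Y))) and Z)):
        not ((X or (Z iff (not Y implies Y))) and Z): β-rule — branch into not (X or (Z iff (not Y implies Y)))  //  not Z.
          branch 2.1.1 (add not (X or (Z iff (not Y implies Y)))):
            not (X or (Z iff (not Y implies Y))): α-rule — add not X, not (Z iff (not Y implies Y)).
            not (Z iff (not Y implies Y)): β-rule — branch into Z, not (not Y implies Y)  //  not Z, (not Y implies Y).
              branch 2.1.1.1 (add Z, not (not Y implies Y)):
                not (not Y implies Y): α-rule — add not Y, not Y.
                ○ open, literals {X=F, Y=F, Z=T}.
              branch 2.1.1.2 (add not Z, (not Y implies Y)):
                (not Y implies Y): β-rule — branch into not not Y  //  Y.
                  branch 2.1.1.2.1 (add not not Y):
                    ○ open, literals {X=F, Y=T, Z=F}.
                  branch 2.1.1.2.2 (add Y):
                    ○ open, literals {X=F, Y=T, Z=F}.
          branch 2.1.2 (add not Z):
            ○ open, literals {Z=F}.
      branch 2.2 (add (W and (Z and (not W and W)))):
        (W and (Z and (not W and W))): α-rule — add W, (Z and (not W and W)).
        (Z and (not W and W)): α-rule — add Z, (not W and W).
        (not W and W): α-rule — add not W, W.
        × closes — contains both W and not W.
1 branch closed, 5 open.
Each open branch fixes some atoms; the unmentioned ones are free. Counting distinct full assignments: branch {Y=T} (X, Z, W) contributes 8 new; branch {X=F, Y=F, Z=T} (W) contributes 2 new; branch {X=F, Y=T, Z=F} (W) contributes 0 new; branch {X=F, Y=T, Z=F} (W) contributes 0 new; branch {Z=F} (X, Y, W) contributes 4 new. Total: 14.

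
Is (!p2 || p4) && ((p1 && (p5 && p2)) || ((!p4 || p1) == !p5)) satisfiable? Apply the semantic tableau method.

Initial set: {((!p2 || p4) && ((p1 && (p5 && p2)) || ((!p4 || p1) == !p5)))}.
((!p2 || p4) && ((p1 && (p5 && p2)) || ((!p4 || p1) == !p5))): α-rule — add (!p2 || p4), ((p1 && (p5 && p2)) || ((!p4 || p1) == !p5)).
(!p2 || p4): β-rule — branch into !p2  //  p4.
  branch 1 (add !p2):
    ((p1 && (p5 && p2)) || ((!p4 || p1) == !p5)): β-rule — branch into (p1 && (p5 && p2))  //  ((!p4 || p1) == !p5).
      branch 1.1 (add (p1 && (p5 && p2))):
        (p1 && (p5 && p2)): α-rule — add p1, (p5 && p2).
        (p5 && p2): α-rule — add p5, p2.
        × closes — contains both p2 and !p2.
      branch 1.2 (add ((!p4 || p1) == !p5)):
        ((!p4 || p1) == !p5): β-rule — branch into (!p4 || p1), !p5  //  !(!p4 || p1), !!p5.
          branch 1.2.1 (add (!p4 || p1), !p5):
            (!p4 || p1): β-rule — branch into !p4  //  p1.
              branch 1.2.1.1 (add !p4):
                ○ open, literals {p2=false, p4=false, p5=false}.
              branch 1.2.1.2 (add p1):
                ○ open, literals {p1=true, p2=false, p5=false}.
          branch 1.2.2 (add !(!p4 || p1), !!p5):
            !(!p4 || p1): α-rule — add !!p4, !p1.
            ○ open, literals {p1=false, p2=false, p4=true, p5=true}.
  branch 2 (add p4):
    ((p1 && (p5 && p2)) || ((!p4 || p1) == !p5)): β-rule — branch into (p1 && (p5 && p2))  //  ((!p4 || p1) == !p5).
      branch 2.1 (add (p1 && (p5 && p2))):
        (p1 && (p5 && p2)): α-rule — add p1, (p5 && p2).
        (p5 && p2): α-rule — add p5, p2.
        ○ open, literals {p1=true, p2=true, p4=true, p5=true}.
      branch 2.2 (add ((!p4 || p1) == !p5)):
        ((!p4 || p1) == !p5): β-rule — branch into (!p4 || p1), !p5  //  !(!p4 || p1), !!p5.
          branch 2.2.1 (add (!p4 || p1), !p5):
            (!p4 || p1): β-rule — branch into !p4  //  p1.
              branch 2.2.1.1 (add !p4):
                × closes — contains both p4 and !p4.
              branch 2.2.1.2 (add p1):
                ○ open, literals {p1=true, p4=true, p5=false}.
          branch 2.2.2 (add !(!p4 || p1), !!p5):
            !(!p4 || p1): α-rule — add !!p4, !p1.
            ○ open, literals {p1=false, p4=true, p5=true}.
2 branches closed, 6 open.
An open branch gives a satisfying assignment: p2=false, p4=false, p5=false.

Satisfiable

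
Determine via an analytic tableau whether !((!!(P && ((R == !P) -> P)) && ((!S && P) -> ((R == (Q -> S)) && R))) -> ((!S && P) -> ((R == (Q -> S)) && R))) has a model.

Initial set: {!((!!(P && ((R == !P) -> P)) && ((!S && P) -> ((R == (Q -> S)) && R))) -> ((!S && P) -> ((R == (Q -> S)) && R)))}.
!((!!(P && ((R == !P) -> P)) && ((!S && P) -> ((R == (Q -> S)) && R))) -> ((!S && P) -> ((R == (Q -> S)) && R))): α-rule — add (!!(P && ((R == !P) -> P)) && ((!S && P) -> ((R == (Q -> S)) && R))), !((!S && P) -> ((R == (Q -> S)) && R)).
(!!(P && ((R == !P) -> P)) && ((!S && P) -> ((R == (Q -> S)) && R))): α-rule — add !!(P && ((R == !P) -> P)), ((!S && P) -> ((R == (Q -> S)) && R)).
!((!S && P) -> ((R == (Q -> S)) && R)): α-rule — add (!S && P), !((R == (Q -> S)) && R).
!!(P && ((R == !P) -> P)): drop double negation, giving (P && ((R == !P) -> P)).
(!S && P): α-rule — add !S, P.
(P && ((R == !P) -> P)): α-rule — add P, ((R == !P) -> P).
((!S && P) -> ((R == (Q -> S)) && R)): β-rule — branch into !(!S && P)  //  ((R == (Q -> S)) && R).
  branch 1 (add !(!S && P)):
    !((R == (Q -> S)) && R): β-rule — branch into !(R == (Q -> S))  //  !R.
      branch 1.1 (add !(R == (Q -> S))):
        ((R == !P) -> P): β-rule — branch into !(R == !P)  //  P.
          branch 1.1.1 (add !(R == !P)):
            !(!S && P): β-rule — branch into !!S  //  !P.
              branch 1.1.1.1 (add !!S):
                × closes — contains both S and !S.
              branch 1.1.1.2 (add !P):
                × closes — contains both P and !P.
          branch 1.1.2 (add P):
            !(!S && P): β-rule — branch into !!S  //  !P.
              branch 1.1.2.1 (add !!S):
                × closes — contains both S and !S.
              branch 1.1.2.2 (add !P):
                × closes — contains both P and !P.
      branch 1.2 (add !R):
        ((R == !P) -> P): β-rule — branch into !(R == !P)  //  P.
          branch 1.2.1 (add !(R == !P)):
            !(!S && P): β-rule — branch into !!S  //  !P.
              branch 1.2.1.1 (add !!S):
                × closes — contains both S and !S.
              branch 1.2.1.2 (add !P):
                × closes — contains both P and !P.
          branch 1.2.2 (add P):
            !(!S && P): β-rule — branch into !!S  //  !P.
              branch 1.2.2.1 (add !!S):
                × closes — contains both S and !S.
              branch 1.2.2.2 (add !P):
                × closes — contains both P and !P.
  branch 2 (add ((R == (Q -> S)) && R)):
    ((R == (Q -> S)) && R): α-rule — add (R == (Q -> S)), R.
    !((R == (Q -> S)) && R): β-rule — branch into !(R == (Q -> S))  //  !R.
      branch 2.1 (add !(R == (Q -> S))):
        ((R == !P) -> P): β-rule — branch into !(R == !P)  //  P.
          branch 2.1.1 (add !(R == !P)):
            (R == (Q -> S)): β-rule — branch into R, (Q -> S)  //  !R, !(Q -> S).
              branch 2.1.1.1 (add R, (Q -> S)):
                !(R == (Q -> S)): β-rule — branch into R, !(Q -> S)  //  !R, (Q -> S).
                  branch 2.1.1.1.1 (add R, !(Q -> S)):
                    !(Q -> S): α-rule — add Q, !S.
                    !(R == !P): β-rule — branch into R, !!P  //  !R, !P.
                      branch 2.1.1.1.1.1 (add R, !!P):
                        (Q -> S): β-rule — branch into !Q  //  S.
                          branch 2.1.1.1.1.1.1 (add !Q):
                            × closes — contains both Q and !Q.
                          branch 2.1.1.1.1.1.2 (add S):
                            × closes — contains both S and !S.
                      branch 2.1.1.1.1.2 (add !R, !P):
                        × closes — contains both R and !R.
                  branch 2.1.1.1.2 (add !R, (Q -> S)):
                    × closes — contains both R and !R.
              branch 2.1.1.2 (add !R, !(Q -> S)):
                × closes — contains both R and !R.
          branch 2.1.2 (add P):
            (R == (Q -> S)): β-rule — branch into R, (Q -> S)  //  !R, !(Q -> S).
              branch 2.1.2.1 (add R, (Q -> S)):
                !(R == (Q -> S)): β-rule — branch into R, !(Q -> S)  //  !R, (Q -> S).
                  branch 2.1.2.1.1 (add R, !(Q -> S)):
                    !(Q -> S): α-rule — add Q, !S.
                    (Q -> S): β-rule — branch into !Q  //  S.
                      branch 2.1.2.1.1.1 (add !Q):
                        × closes — contains both Q and !Q.
                      branch 2.1.2.1.1.2 (add S):
                        × closes — contains both S and !S.
                  branch 2.1.2.1.2 (add !R, (Q -> S)):
                    × closes — contains both R and !R.
              branch 2.1.2.2 (add !R, !(Q -> S)):
                × closes — contains both R and !R.
      branch 2.2 (add !R):
        × closes — contains both R and !R.
All 18 branches close.
Every branch closed; the formula is unsatisfiable.

Unsatisfiable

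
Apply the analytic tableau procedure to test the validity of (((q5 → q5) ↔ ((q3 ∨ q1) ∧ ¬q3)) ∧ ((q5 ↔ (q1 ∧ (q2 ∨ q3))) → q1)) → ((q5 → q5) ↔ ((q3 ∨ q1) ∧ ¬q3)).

Valid

Assume the negation and expand:
Initial set: {¬((((q5 → q5) ↔ ((q3 ∨ q1) ∧ ¬q3)) ∧ ((q5 ↔ (q1 ∧ (q2 ∨ q3))) → q1)) → ((q5 → q5) ↔ ((q3 ∨ q1) ∧ ¬q3)))}.
¬((((q5 → q5) ↔ ((q3 ∨ q1) ∧ ¬q3)) ∧ ((q5 ↔ (q1 ∧ (q2 ∨ q3))) → q1)) → ((q5 → q5) ↔ ((q3 ∨ q1) ∧ ¬q3))): α-rule — add (((q5 → q5) ↔ ((q3 ∨ q1) ∧ ¬q3)) ∧ ((q5 ↔ (q1 ∧ (q2 ∨ q3))) → q1)), ¬((q5 → q5) ↔ ((q3 ∨ q1) ∧ ¬q3)).
(((q5 → q5) ↔ ((q3 ∨ q1) ∧ ¬q3)) ∧ ((q5 ↔ (q1 ∧ (q2 ∨ q3))) → q1)): α-rule — add ((q5 → q5) ↔ ((q3 ∨ q1) ∧ ¬q3)), ((q5 ↔ (q1 ∧ (q2 ∨ q3))) → q1).
¬((q5 → q5) ↔ ((q3 ∨ q1) ∧ ¬q3)): β-rule — branch into (q5 → q5), ¬((q3 ∨ q1) ∧ ¬q3)  //  ¬(q5 → q5), ((q3 ∨ q1) ∧ ¬q3).
  branch 1 (add (q5 → q5), ¬((q3 ∨ q1) ∧ ¬q3)):
    ((q5 → q5) ↔ ((q3 ∨ q1) ∧ ¬q3)): β-rule — branch into (q5 → q5), ((q3 ∨ q1) ∧ ¬q3)  //  ¬(q5 → q5), ¬((q3 ∨ q1) ∧ ¬q3).
      branch 1.1 (add (q5 → q5), ((q3 ∨ q1) ∧ ¬q3)):
        ((q3 ∨ q1) ∧ ¬q3): α-rule — add (q3 ∨ q1), ¬q3.
        ((q5 ↔ (q1 ∧ (q2 ∨ q3))) → q1): β-rule — branch into ¬(q5 ↔ (q1 ∧ (q2 ∨ q3)))  //  q1.
          branch 1.1.1 (add ¬(q5 ↔ (q1 ∧ (q2 ∨ q3)))):
            (q5 → q5): β-rule — branch into ¬q5  //  q5.
              branch 1.1.1.1 (add ¬q5):
                ¬((q3 ∨ q1) ∧ ¬q3): β-rule — branch into ¬(q3 ∨ q1)  //  ¬¬q3.
                  branch 1.1.1.1.1 (add ¬(q3 ∨ q1)):
                    ¬(q3 ∨ q1): α-rule — add ¬q3, ¬q1.
                    (q5 → q5): β-rule — branch into ¬q5  //  q5.
                      branch 1.1.1.1.1.1 (add ¬q5):
                        (q3 ∨ q1): β-rule — branch into q3  //  q1.
                          branch 1.1.1.1.1.1.1 (add q3):
                            × closes — contains both q3 and ¬q3.
                          branch 1.1.1.1.1.1.2 (add q1):
                            × closes — contains both q1 and ¬q1.
                      branch 1.1.1.1.1.2 (add q5):
                        × closes — contains both q5 and ¬q5.
                  branch 1.1.1.1.2 (add ¬¬q3):
                    × closes — contains both q3 and ¬q3.
              branch 1.1.1.2 (add q5):
                ¬((q3 ∨ q1) ∧ ¬q3): β-rule — branch into ¬(q3 ∨ q1)  //  ¬¬q3.
                  branch 1.1.1.2.1 (add ¬(q3 ∨ q1)):
                    ¬(q3 ∨ q1): α-rule — add ¬q3, ¬q1.
                    (q5 → q5): β-rule — branch into ¬q5  //  q5.
                      branch 1.1.1.2.1.1 (add ¬q5):
                        × closes — contains both q5 and ¬q5.
                      branch 1.1.1.2.1.2 (add q5):
                        (q3 ∨ q1): β-rule — branch into q3  //  q1.
                          branch 1.1.1.2.1.2.1 (add q3):
                            × closes — contains both q3 and ¬q3.
                          branch 1.1.1.2.1.2.2 (add q1):
                            × closes — contains both q1 and ¬q1.
                  branch 1.1.1.2.2 (add ¬¬q3):
                    × closes — contains both q3 and ¬q3.
          branch 1.1.2 (add q1):
            (q5 → q5): β-rule — branch into ¬q5  //  q5.
              branch 1.1.2.1 (add ¬q5):
                ¬((q3 ∨ q1) ∧ ¬q3): β-rule — branch into ¬(q3 ∨ q1)  //  ¬¬q3.
                  branch 1.1.2.1.1 (add ¬(q3 ∨ q1)):
                    ¬(q3 ∨ q1): α-rule — add ¬q3, ¬q1.
                    × closes — contains both q1 and ¬q1.
                  branch 1.1.2.1.2 (add ¬¬q3):
                    × closes — contains both q3 and ¬q3.
              branch 1.1.2.2 (add q5):
                ¬((q3 ∨ q1) ∧ ¬q3): β-rule — branch into ¬(q3 ∨ q1)  //  ¬¬q3.
                  branch 1.1.2.2.1 (add ¬(q3 ∨ q1)):
                    ¬(q3 ∨ q1): α-rule — add ¬q3, ¬q1.
                    × closes — contains both q1 and ¬q1.
                  branch 1.1.2.2.2 (add ¬¬q3):
                    × closes — contains both q3 and ¬q3.
      branch 1.2 (add ¬(q5 → q5), ¬((q3 ∨ q1) ∧ ¬q3)):
        ¬(q5 → q5): α-rule — add q5, ¬q5.
        × closes — contains both q5 and ¬q5.
  branch 2 (add ¬(q5 → q5), ((q3 ∨ q1) ∧ ¬q3)):
    ¬(q5 → q5): α-rule — add q5, ¬q5.
    × closes — contains both q5 and ¬q5.
All 14 branches close.
Every branch closed, so the negation is unsatisfiable and the formula is valid.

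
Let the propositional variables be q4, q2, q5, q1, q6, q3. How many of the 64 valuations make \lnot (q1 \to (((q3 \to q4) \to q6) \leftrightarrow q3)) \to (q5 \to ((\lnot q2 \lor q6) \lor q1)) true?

Initial set: {(\lnot (q1 \to (((q3 \to q4) \to q6) \leftrightarrow q3)) \to (q5 \to ((\lnot q2 \lor q6) \lor q1)))}.
(\lnot (q1 \to (((q3 \to q4) \to q6) \leftrightarrow q3)) \to (q5 \to ((\lnot q2 \lor q6) \lor q1))): β-rule — branch into \lnot \lnot (q1 \to (((q3 \to q4) \to q6) \leftrightarrow q3))  //  (q5 \to ((\lnot q2 \lor q6) \lor q1)).
  branch 1 (add \lnot \lnot (q1 \to (((q3 \to q4) \to q6) \leftrightarrow q3))):
    \lnot \lnot (q1 \to (((q3 \to q4) \to q6) \leftrightarrow q3)): β-rule — branch into \lnot q1  //  (((q3 \to q4) \to q6) \leftrightarrow q3).
      branch 1.1 (add \lnot q1):
        ○ open, literals {q1=F}.
      branch 1.2 (add (((q3 \to q4) \to q6) \leftrightarrow q3)):
        (((q3 \to q4) \to q6) \leftrightarrow q3): β-rule — branch into ((q3 \to q4) \to q6), q3  //  \lnot ((q3 \to q4) \to q6), \lnot q3.
          branch 1.2.1 (add ((q3 \to q4) \to q6), q3):
            ((q3 \to q4) \to q6): β-rule — branch into \lnot (q3 \to q4)  //  q6.
              branch 1.2.1.1 (add \lnot (q3 \to q4)):
                \lnot (q3 \to q4): α-rule — add q3, \lnot q4.
                ○ open, literals {q3=T, q4=F}.
              branch 1.2.1.2 (add q6):
                ○ open, literals {q3=T, q6=T}.
          branch 1.2.2 (add \lnot ((q3 \to q4) \to q6), \lnot q3):
            \lnot ((q3 \to q4) \to q6): α-rule — add (q3 \to q4), \lnot q6.
            (q3 \to q4): β-rule — branch into \lnot q3  //  q4.
              branch 1.2.2.1 (add \lnot q3):
                ○ open, literals {q3=F, q6=F}.
              branch 1.2.2.2 (add q4):
                ○ open, literals {q3=F, q4=T, q6=F}.
  branch 2 (add (q5 \to ((\lnot q2 \lor q6) \lor q1))):
    (q5 \to ((\lnot q2 \lor q6) \lor q1)): β-rule — branch into \lnot q5  //  ((\lnot q2 \lor q6) \lor q1).
      branch 2.1 (add \lnot q5):
        ○ open, literals {q5=F}.
      branch 2.2 (add ((\lnot q2 \lor q6) \lor q1)):
        ((\lnot q2 \lor q6) \lor q1): β-rule — branch into (\lnot q2 \lor q6)  //  q1.
          branch 2.2.1 (add (\lnot q2 \lor q6)):
            (\lnot q2 \lor q6): β-rule — branch into \lnot q2  //  q6.
              branch 2.2.1.1 (add \lnot q2):
                ○ open, literals {q2=F}.
              branch 2.2.1.2 (add q6):
                ○ open, literals {q6=T}.
          branch 2.2.2 (add q1):
            ○ open, literals {q1=T}.
0 branches closed, 9 open.
Each open branch fixes some atoms; the unmentioned ones are free. Counting distinct full assignments: branch {q1=F} (q4, q2, q5, q6, q3) contributes 32 new; branch {q3=T, q4=F} (q2, q5, q1, q6) contributes 8 new; branch {q3=T, q6=T} (q4, q2, q5, q1) contributes 4 new; branch {q3=F, q6=F} (q4, q2, q5, q1) contributes 8 new; branch {q3=F, q4=T, q6=F} (q2, q5, q1) contributes 0 new; branch {q5=F} (q4, q2, q1, q6, q3) contributes 6 new; branch {q2=F} (q4, q5, q1, q6, q3) contributes 3 new; branch {q6=T} (q4, q2, q5, q1, q3) contributes 2 new; branch {q1=T} (q4, q2, q5, q6, q3) contributes 1 new. Total: 64.

64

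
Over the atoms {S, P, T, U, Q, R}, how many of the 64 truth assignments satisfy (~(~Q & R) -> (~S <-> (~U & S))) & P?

14

Initial set: {((~(~Q & R) -> (~S <-> (~U & S))) & P)}.
((~(~Q & R) -> (~S <-> (~U & S))) & P): α-rule — add (~(~Q & R) -> (~S <-> (~U & S))), P.
(~(~Q & R) -> (~S <-> (~U & S))): β-rule — branch into ~~(~Q & R)  //  (~S <-> (~U & S)).
  branch 1 (add ~~(~Q & R)):
    ~~(~Q & R): α-rule — add ~Q, R.
    ○ open, literals {P=T, Q=F, R=T}.
  branch 2 (add (~S <-> (~U & S))):
    (~S <-> (~U & S)): β-rule — branch into ~S, (~U & S)  //  ~~S, ~(~U & S).
      branch 2.1 (add ~S, (~U & S)):
        (~U & S): α-rule — add ~U, S.
        × closes — contains both S and ~S.
      branch 2.2 (add ~~S, ~(~U & S)):
        ~(~U & S): β-rule — branch into ~~U  //  ~S.
          branch 2.2.1 (add ~~U):
            ○ open, literals {P=T, S=T, U=T}.
          branch 2.2.2 (add ~S):
            × closes — contains both S and ~S.
2 branches closed, 2 open.
Each open branch fixes some atoms; the unmentioned ones are free. Counting distinct full assignments: branch {P=T, Q=F, R=T} (S, T, U) contributes 8 new; branch {P=T, S=T, U=T} (T, Q, R) contributes 6 new. Total: 14.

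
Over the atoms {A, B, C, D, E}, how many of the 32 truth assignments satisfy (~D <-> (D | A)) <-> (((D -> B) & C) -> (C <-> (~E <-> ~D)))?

Initial set: {((~D <-> (D | A)) <-> (((D -> B) & C) -> (C <-> (~E <-> ~D))))}.
((~D <-> (D | A)) <-> (((D -> B) & C) -> (C <-> (~E <-> ~D)))): β-rule — branch into (~D <-> (D | A)), (((D -> B) & C) -> (C <-> (~E <-> ~D)))  //  ~(~D <-> (D | A)), ~(((D -> B) & C) -> (C <-> (~E <-> ~D))).
  branch 1 (add (~D <-> (D | A)), (((D -> B) & C) -> (C <-> (~E <-> ~D)))):
    (~D <-> (D | A)): β-rule — branch into ~D, (D | A)  //  ~~D, ~(D | A).
      branch 1.1 (add ~D, (D | A)):
        (((D -> B) & C) -> (C <-> (~E <-> ~D))): β-rule — branch into ~((D -> B) & C)  //  (C <-> (~E <-> ~D)).
          branch 1.1.1 (add ~((D -> B) & C)):
            (D | A): β-rule — branch into D  //  A.
              branch 1.1.1.1 (add D):
                × closes — contains both D and ~D.
              branch 1.1.1.2 (add A):
                ~((D -> B) & C): β-rule — branch into ~(D -> B)  //  ~C.
                  branch 1.1.1.2.1 (add ~(D -> B)):
                    ~(D -> B): α-rule — add D, ~B.
                    × closes — contains both D and ~D.
                  branch 1.1.1.2.2 (add ~C):
                    ○ open, literals {A=1, C=0, D=0}.
          branch 1.1.2 (add (C <-> (~E <-> ~D))):
            (D | A): β-rule — branch into D  //  A.
              branch 1.1.2.1 (add D):
                × closes — contains both D and ~D.
              branch 1.1.2.2 (add A):
                (C <-> (~E <-> ~D)): β-rule — branch into C, (~E <-> ~D)  //  ~C, ~(~E <-> ~D).
                  branch 1.1.2.2.1 (add C, (~E <-> ~D)):
                    (~E <-> ~D): β-rule — branch into ~E, ~D  //  ~~E, ~~D.
                      branch 1.1.2.2.1.1 (add ~E, ~D):
                        ○ open, literals {A=1, C=1, D=0, E=0}.
                      branch 1.1.2.2.1.2 (add ~~E, ~~D):
                        × closes — contains both D and ~D.
                  branch 1.1.2.2.2 (add ~C, ~(~E <-> ~D)):
                    ~(~E <-> ~D): β-rule — branch into ~E, ~~D  //  ~~E, ~D.
                      branch 1.1.2.2.2.1 (add ~E, ~~D):
                        × closes — contains both D and ~D.
                      branch 1.1.2.2.2.2 (add ~~E, ~D):
                        ○ open, literals {A=1, C=0, D=0, E=1}.
      branch 1.2 (add ~~D, ~(D | A)):
        ~(D | A): α-rule — add ~D, ~A.
        × closes — contains both D and ~D.
  branch 2 (add ~(~D <-> (D | A)), ~(((D -> B) & C) -> (C <-> (~E <-> ~D)))):
    ~(((D -> B) & C) -> (C <-> (~E <-> ~D))): α-rule — add ((D -> B) & C), ~(C <-> (~E <-> ~D)).
    ((D -> B) & C): α-rule — add (D -> B), C.
    ~(~D <-> (D | A)): β-rule — branch into ~D, ~(D | A)  //  ~~D, (D | A).
      branch 2.1 (add ~D, ~(D | A)):
        ~(D | A): α-rule — add ~D, ~A.
        ~(C <-> (~E <-> ~D)): β-rule — branch into C, ~(~E <-> ~D)  //  ~C, (~E <-> ~D).
          branch 2.1.1 (add C, ~(~E <-> ~D)):
            (D -> B): β-rule — branch into ~D  //  B.
              branch 2.1.1.1 (add ~D):
                ~(~E <-> ~D): β-rule — branch into ~E, ~~D  //  ~~E, ~D.
                  branch 2.1.1.1.1 (add ~E, ~~D):
                    × closes — contains both D and ~D.
                  branch 2.1.1.1.2 (add ~~E, ~D):
                    ○ open, literals {A=0, C=1, D=0, E=1}.
              branch 2.1.1.2 (add B):
                ~(~E <-> ~D): β-rule — branch into ~E, ~~D  //  ~~E, ~D.
                  branch 2.1.1.2.1 (add ~E, ~~D):
                    × closes — contains both D and ~D.
                  branch 2.1.1.2.2 (add ~~E, ~D):
                    ○ open, literals {A=0, B=1, C=1, D=0, E=1}.
          branch 2.1.2 (add ~C, (~E <-> ~D)):
            × closes — contains both C and ~C.
      branch 2.2 (add ~~D, (D | A)):
        ~(C <-> (~E <-> ~D)): β-rule — branch into C, ~(~E <-> ~D)  //  ~C, (~E <-> ~D).
          branch 2.2.1 (add C, ~(~E <-> ~D)):
            (D -> B): β-rule — branch into ~D  //  B.
              branch 2.2.1.1 (add ~D):
                × closes — contains both D and ~D.
              branch 2.2.1.2 (add B):
                (D | A): β-rule — branch into D  //  A.
                  branch 2.2.1.2.1 (add D):
                    ~(~E <-> ~D): β-rule — branch into ~E, ~~D  //  ~~E, ~D.
                      branch 2.2.1.2.1.1 (add ~E, ~~D):
                        ○ open, literals {B=1, C=1, D=1, E=0}.
                      branch 2.2.1.2.1.2 (add ~~E, ~D):
                        × closes — contains both D and ~D.
                  branch 2.2.1.2.2 (add A):
                    ~(~E <-> ~D): β-rule — branch into ~E, ~~D  //  ~~E, ~D.
                      branch 2.2.1.2.2.1 (add ~E, ~~D):
                        ○ open, literals {A=1, B=1, C=1, D=1, E=0}.
                      branch 2.2.1.2.2.2 (add ~~E, ~D):
                        × closes — contains both D and ~D.
          branch 2.2.2 (add ~C, (~E <-> ~D)):
            × closes — contains both C and ~C.
13 branches closed, 7 open.
Each open branch fixes some atoms; the unmentioned ones are free. Counting distinct full assignments: branch {A=1, C=0, D=0} (B, E) contributes 4 new; branch {A=1, C=1, D=0, E=0} (B) contributes 2 new; branch {A=1, C=0, D=0, E=1} (B) contributes 0 new; branch {A=0, C=1, D=0, E=1} (B) contributes 2 new; branch {A=0, B=1, C=1, D=0, E=1} (none free) contributes 0 new; branch {B=1, C=1, D=1, E=0} (A) contributes 2 new; branch {A=1, B=1, C=1, D=1, E=0} (none free) contributes 0 new. Total: 10.

10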